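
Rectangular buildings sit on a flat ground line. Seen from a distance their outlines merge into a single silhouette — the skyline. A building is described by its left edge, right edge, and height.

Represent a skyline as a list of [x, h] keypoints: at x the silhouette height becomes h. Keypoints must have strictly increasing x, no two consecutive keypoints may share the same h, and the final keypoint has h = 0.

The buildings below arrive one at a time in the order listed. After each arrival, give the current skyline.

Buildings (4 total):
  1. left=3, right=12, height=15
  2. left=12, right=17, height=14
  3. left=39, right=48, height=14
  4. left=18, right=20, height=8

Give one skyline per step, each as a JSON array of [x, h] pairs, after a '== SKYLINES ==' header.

== SKYLINES ==
[[3,15],[12,0]]
[[3,15],[12,14],[17,0]]
[[3,15],[12,14],[17,0],[39,14],[48,0]]
[[3,15],[12,14],[17,0],[18,8],[20,0],[39,14],[48,0]]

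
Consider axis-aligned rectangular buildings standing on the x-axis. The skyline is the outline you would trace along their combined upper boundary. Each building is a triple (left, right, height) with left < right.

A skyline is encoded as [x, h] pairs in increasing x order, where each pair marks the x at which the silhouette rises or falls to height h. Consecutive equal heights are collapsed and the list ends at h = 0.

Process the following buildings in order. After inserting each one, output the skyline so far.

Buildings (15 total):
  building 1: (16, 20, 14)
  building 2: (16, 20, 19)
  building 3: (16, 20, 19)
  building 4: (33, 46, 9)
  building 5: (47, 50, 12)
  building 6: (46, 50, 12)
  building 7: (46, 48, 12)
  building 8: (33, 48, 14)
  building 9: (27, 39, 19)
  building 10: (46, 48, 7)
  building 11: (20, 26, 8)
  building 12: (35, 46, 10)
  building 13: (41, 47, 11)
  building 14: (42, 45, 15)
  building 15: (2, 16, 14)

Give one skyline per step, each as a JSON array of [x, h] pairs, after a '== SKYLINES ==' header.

== SKYLINES ==
[[16,14],[20,0]]
[[16,19],[20,0]]
[[16,19],[20,0]]
[[16,19],[20,0],[33,9],[46,0]]
[[16,19],[20,0],[33,9],[46,0],[47,12],[50,0]]
[[16,19],[20,0],[33,9],[46,12],[50,0]]
[[16,19],[20,0],[33,9],[46,12],[50,0]]
[[16,19],[20,0],[33,14],[48,12],[50,0]]
[[16,19],[20,0],[27,19],[39,14],[48,12],[50,0]]
[[16,19],[20,0],[27,19],[39,14],[48,12],[50,0]]
[[16,19],[20,8],[26,0],[27,19],[39,14],[48,12],[50,0]]
[[16,19],[20,8],[26,0],[27,19],[39,14],[48,12],[50,0]]
[[16,19],[20,8],[26,0],[27,19],[39,14],[48,12],[50,0]]
[[16,19],[20,8],[26,0],[27,19],[39,14],[42,15],[45,14],[48,12],[50,0]]
[[2,14],[16,19],[20,8],[26,0],[27,19],[39,14],[42,15],[45,14],[48,12],[50,0]]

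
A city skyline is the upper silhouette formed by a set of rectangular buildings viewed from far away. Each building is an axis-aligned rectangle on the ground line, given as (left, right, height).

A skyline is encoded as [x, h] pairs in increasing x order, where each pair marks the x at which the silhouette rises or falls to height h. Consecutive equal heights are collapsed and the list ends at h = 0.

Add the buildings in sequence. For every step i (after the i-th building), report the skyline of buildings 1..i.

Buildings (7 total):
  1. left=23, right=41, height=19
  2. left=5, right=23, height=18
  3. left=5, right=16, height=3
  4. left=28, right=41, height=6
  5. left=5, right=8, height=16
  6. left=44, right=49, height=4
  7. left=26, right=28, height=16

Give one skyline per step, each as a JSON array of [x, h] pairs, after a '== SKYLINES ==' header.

== SKYLINES ==
[[23,19],[41,0]]
[[5,18],[23,19],[41,0]]
[[5,18],[23,19],[41,0]]
[[5,18],[23,19],[41,0]]
[[5,18],[23,19],[41,0]]
[[5,18],[23,19],[41,0],[44,4],[49,0]]
[[5,18],[23,19],[41,0],[44,4],[49,0]]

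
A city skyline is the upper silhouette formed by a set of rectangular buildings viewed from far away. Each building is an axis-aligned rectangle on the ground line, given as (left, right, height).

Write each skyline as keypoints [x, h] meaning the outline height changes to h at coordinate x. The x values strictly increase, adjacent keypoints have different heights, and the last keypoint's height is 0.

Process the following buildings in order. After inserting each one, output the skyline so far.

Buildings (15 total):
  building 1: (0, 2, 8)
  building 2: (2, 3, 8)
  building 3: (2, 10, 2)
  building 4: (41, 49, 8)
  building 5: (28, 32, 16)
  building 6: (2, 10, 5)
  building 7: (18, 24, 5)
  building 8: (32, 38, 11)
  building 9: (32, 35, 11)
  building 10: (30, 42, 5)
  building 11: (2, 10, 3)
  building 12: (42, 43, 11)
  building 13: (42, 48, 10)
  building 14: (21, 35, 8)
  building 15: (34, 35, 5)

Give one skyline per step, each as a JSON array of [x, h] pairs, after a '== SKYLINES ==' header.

== SKYLINES ==
[[0,8],[2,0]]
[[0,8],[3,0]]
[[0,8],[3,2],[10,0]]
[[0,8],[3,2],[10,0],[41,8],[49,0]]
[[0,8],[3,2],[10,0],[28,16],[32,0],[41,8],[49,0]]
[[0,8],[3,5],[10,0],[28,16],[32,0],[41,8],[49,0]]
[[0,8],[3,5],[10,0],[18,5],[24,0],[28,16],[32,0],[41,8],[49,0]]
[[0,8],[3,5],[10,0],[18,5],[24,0],[28,16],[32,11],[38,0],[41,8],[49,0]]
[[0,8],[3,5],[10,0],[18,5],[24,0],[28,16],[32,11],[38,0],[41,8],[49,0]]
[[0,8],[3,5],[10,0],[18,5],[24,0],[28,16],[32,11],[38,5],[41,8],[49,0]]
[[0,8],[3,5],[10,0],[18,5],[24,0],[28,16],[32,11],[38,5],[41,8],[49,0]]
[[0,8],[3,5],[10,0],[18,5],[24,0],[28,16],[32,11],[38,5],[41,8],[42,11],[43,8],[49,0]]
[[0,8],[3,5],[10,0],[18,5],[24,0],[28,16],[32,11],[38,5],[41,8],[42,11],[43,10],[48,8],[49,0]]
[[0,8],[3,5],[10,0],[18,5],[21,8],[28,16],[32,11],[38,5],[41,8],[42,11],[43,10],[48,8],[49,0]]
[[0,8],[3,5],[10,0],[18,5],[21,8],[28,16],[32,11],[38,5],[41,8],[42,11],[43,10],[48,8],[49,0]]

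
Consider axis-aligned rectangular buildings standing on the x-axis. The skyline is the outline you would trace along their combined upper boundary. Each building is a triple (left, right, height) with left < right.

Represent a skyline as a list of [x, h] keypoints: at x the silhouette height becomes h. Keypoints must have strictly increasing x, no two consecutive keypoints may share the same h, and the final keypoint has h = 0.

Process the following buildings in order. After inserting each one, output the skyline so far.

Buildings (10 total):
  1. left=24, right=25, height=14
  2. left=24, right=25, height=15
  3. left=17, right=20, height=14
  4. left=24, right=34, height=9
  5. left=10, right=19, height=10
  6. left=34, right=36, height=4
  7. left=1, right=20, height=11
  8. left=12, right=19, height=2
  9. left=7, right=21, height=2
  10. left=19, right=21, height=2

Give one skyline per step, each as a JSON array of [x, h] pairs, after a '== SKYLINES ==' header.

== SKYLINES ==
[[24,14],[25,0]]
[[24,15],[25,0]]
[[17,14],[20,0],[24,15],[25,0]]
[[17,14],[20,0],[24,15],[25,9],[34,0]]
[[10,10],[17,14],[20,0],[24,15],[25,9],[34,0]]
[[10,10],[17,14],[20,0],[24,15],[25,9],[34,4],[36,0]]
[[1,11],[17,14],[20,0],[24,15],[25,9],[34,4],[36,0]]
[[1,11],[17,14],[20,0],[24,15],[25,9],[34,4],[36,0]]
[[1,11],[17,14],[20,2],[21,0],[24,15],[25,9],[34,4],[36,0]]
[[1,11],[17,14],[20,2],[21,0],[24,15],[25,9],[34,4],[36,0]]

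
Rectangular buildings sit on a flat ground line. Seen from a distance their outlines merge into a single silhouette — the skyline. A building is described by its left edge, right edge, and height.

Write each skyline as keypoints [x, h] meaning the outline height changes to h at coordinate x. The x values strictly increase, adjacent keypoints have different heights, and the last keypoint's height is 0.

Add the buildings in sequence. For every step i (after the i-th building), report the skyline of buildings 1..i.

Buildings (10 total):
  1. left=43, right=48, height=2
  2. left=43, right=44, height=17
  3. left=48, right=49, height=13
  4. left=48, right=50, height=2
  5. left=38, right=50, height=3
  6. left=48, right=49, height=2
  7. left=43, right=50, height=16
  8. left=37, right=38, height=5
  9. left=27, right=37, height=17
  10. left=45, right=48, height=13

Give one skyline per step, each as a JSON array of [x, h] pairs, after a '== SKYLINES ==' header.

== SKYLINES ==
[[43,2],[48,0]]
[[43,17],[44,2],[48,0]]
[[43,17],[44,2],[48,13],[49,0]]
[[43,17],[44,2],[48,13],[49,2],[50,0]]
[[38,3],[43,17],[44,3],[48,13],[49,3],[50,0]]
[[38,3],[43,17],[44,3],[48,13],[49,3],[50,0]]
[[38,3],[43,17],[44,16],[50,0]]
[[37,5],[38,3],[43,17],[44,16],[50,0]]
[[27,17],[37,5],[38,3],[43,17],[44,16],[50,0]]
[[27,17],[37,5],[38,3],[43,17],[44,16],[50,0]]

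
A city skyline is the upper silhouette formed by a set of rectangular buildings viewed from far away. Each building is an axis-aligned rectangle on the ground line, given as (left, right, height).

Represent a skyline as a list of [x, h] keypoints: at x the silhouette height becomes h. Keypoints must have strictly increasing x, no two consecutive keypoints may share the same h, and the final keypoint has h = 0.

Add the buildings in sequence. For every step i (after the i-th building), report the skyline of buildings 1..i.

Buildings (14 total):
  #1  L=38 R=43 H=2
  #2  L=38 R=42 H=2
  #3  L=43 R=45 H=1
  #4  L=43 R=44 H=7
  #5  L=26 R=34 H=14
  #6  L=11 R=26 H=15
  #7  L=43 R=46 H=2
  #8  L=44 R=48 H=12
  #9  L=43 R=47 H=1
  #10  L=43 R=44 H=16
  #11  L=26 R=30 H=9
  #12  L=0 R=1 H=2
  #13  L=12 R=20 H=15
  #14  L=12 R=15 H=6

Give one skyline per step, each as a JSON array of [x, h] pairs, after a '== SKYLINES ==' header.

== SKYLINES ==
[[38,2],[43,0]]
[[38,2],[43,0]]
[[38,2],[43,1],[45,0]]
[[38,2],[43,7],[44,1],[45,0]]
[[26,14],[34,0],[38,2],[43,7],[44,1],[45,0]]
[[11,15],[26,14],[34,0],[38,2],[43,7],[44,1],[45,0]]
[[11,15],[26,14],[34,0],[38,2],[43,7],[44,2],[46,0]]
[[11,15],[26,14],[34,0],[38,2],[43,7],[44,12],[48,0]]
[[11,15],[26,14],[34,0],[38,2],[43,7],[44,12],[48,0]]
[[11,15],[26,14],[34,0],[38,2],[43,16],[44,12],[48,0]]
[[11,15],[26,14],[34,0],[38,2],[43,16],[44,12],[48,0]]
[[0,2],[1,0],[11,15],[26,14],[34,0],[38,2],[43,16],[44,12],[48,0]]
[[0,2],[1,0],[11,15],[26,14],[34,0],[38,2],[43,16],[44,12],[48,0]]
[[0,2],[1,0],[11,15],[26,14],[34,0],[38,2],[43,16],[44,12],[48,0]]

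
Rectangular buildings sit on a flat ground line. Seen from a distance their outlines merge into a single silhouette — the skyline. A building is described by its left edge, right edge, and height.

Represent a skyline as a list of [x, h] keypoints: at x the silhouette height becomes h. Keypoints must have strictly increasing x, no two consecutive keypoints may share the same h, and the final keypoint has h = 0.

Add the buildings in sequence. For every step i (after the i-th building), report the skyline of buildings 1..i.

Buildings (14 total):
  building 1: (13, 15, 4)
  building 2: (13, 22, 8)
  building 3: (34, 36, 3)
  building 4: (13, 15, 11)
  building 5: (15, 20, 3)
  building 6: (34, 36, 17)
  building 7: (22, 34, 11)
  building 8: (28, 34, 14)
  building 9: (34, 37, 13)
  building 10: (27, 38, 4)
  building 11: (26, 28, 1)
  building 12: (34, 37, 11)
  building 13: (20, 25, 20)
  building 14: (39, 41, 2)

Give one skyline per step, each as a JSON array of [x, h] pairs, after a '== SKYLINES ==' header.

== SKYLINES ==
[[13,4],[15,0]]
[[13,8],[22,0]]
[[13,8],[22,0],[34,3],[36,0]]
[[13,11],[15,8],[22,0],[34,3],[36,0]]
[[13,11],[15,8],[22,0],[34,3],[36,0]]
[[13,11],[15,8],[22,0],[34,17],[36,0]]
[[13,11],[15,8],[22,11],[34,17],[36,0]]
[[13,11],[15,8],[22,11],[28,14],[34,17],[36,0]]
[[13,11],[15,8],[22,11],[28,14],[34,17],[36,13],[37,0]]
[[13,11],[15,8],[22,11],[28,14],[34,17],[36,13],[37,4],[38,0]]
[[13,11],[15,8],[22,11],[28,14],[34,17],[36,13],[37,4],[38,0]]
[[13,11],[15,8],[22,11],[28,14],[34,17],[36,13],[37,4],[38,0]]
[[13,11],[15,8],[20,20],[25,11],[28,14],[34,17],[36,13],[37,4],[38,0]]
[[13,11],[15,8],[20,20],[25,11],[28,14],[34,17],[36,13],[37,4],[38,0],[39,2],[41,0]]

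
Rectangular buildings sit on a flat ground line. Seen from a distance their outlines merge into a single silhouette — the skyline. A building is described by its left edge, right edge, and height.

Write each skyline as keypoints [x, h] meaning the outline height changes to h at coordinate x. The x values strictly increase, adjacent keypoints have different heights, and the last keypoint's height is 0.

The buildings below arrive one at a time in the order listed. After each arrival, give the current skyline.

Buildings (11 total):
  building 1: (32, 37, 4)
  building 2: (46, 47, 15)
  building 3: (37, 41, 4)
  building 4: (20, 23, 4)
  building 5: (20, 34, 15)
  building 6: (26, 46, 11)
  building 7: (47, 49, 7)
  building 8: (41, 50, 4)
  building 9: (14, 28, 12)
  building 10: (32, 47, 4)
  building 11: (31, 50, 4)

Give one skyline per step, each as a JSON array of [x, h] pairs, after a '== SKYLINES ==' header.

== SKYLINES ==
[[32,4],[37,0]]
[[32,4],[37,0],[46,15],[47,0]]
[[32,4],[41,0],[46,15],[47,0]]
[[20,4],[23,0],[32,4],[41,0],[46,15],[47,0]]
[[20,15],[34,4],[41,0],[46,15],[47,0]]
[[20,15],[34,11],[46,15],[47,0]]
[[20,15],[34,11],[46,15],[47,7],[49,0]]
[[20,15],[34,11],[46,15],[47,7],[49,4],[50,0]]
[[14,12],[20,15],[34,11],[46,15],[47,7],[49,4],[50,0]]
[[14,12],[20,15],[34,11],[46,15],[47,7],[49,4],[50,0]]
[[14,12],[20,15],[34,11],[46,15],[47,7],[49,4],[50,0]]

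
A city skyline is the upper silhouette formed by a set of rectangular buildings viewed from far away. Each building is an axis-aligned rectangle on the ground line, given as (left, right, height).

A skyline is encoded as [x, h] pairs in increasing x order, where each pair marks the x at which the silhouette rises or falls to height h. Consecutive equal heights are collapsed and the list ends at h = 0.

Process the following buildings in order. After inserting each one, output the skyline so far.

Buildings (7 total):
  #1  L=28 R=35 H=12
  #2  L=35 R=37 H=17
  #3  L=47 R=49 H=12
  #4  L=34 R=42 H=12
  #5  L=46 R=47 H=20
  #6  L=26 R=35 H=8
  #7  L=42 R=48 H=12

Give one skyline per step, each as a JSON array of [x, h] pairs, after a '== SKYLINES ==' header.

== SKYLINES ==
[[28,12],[35,0]]
[[28,12],[35,17],[37,0]]
[[28,12],[35,17],[37,0],[47,12],[49,0]]
[[28,12],[35,17],[37,12],[42,0],[47,12],[49,0]]
[[28,12],[35,17],[37,12],[42,0],[46,20],[47,12],[49,0]]
[[26,8],[28,12],[35,17],[37,12],[42,0],[46,20],[47,12],[49,0]]
[[26,8],[28,12],[35,17],[37,12],[46,20],[47,12],[49,0]]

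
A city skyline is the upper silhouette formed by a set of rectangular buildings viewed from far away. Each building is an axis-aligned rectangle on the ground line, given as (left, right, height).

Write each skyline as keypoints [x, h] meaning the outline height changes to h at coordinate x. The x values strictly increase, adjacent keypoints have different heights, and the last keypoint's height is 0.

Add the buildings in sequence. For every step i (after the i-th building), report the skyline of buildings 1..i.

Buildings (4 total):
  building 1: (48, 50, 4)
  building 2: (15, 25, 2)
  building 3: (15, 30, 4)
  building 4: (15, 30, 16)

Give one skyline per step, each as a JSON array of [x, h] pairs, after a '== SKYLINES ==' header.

== SKYLINES ==
[[48,4],[50,0]]
[[15,2],[25,0],[48,4],[50,0]]
[[15,4],[30,0],[48,4],[50,0]]
[[15,16],[30,0],[48,4],[50,0]]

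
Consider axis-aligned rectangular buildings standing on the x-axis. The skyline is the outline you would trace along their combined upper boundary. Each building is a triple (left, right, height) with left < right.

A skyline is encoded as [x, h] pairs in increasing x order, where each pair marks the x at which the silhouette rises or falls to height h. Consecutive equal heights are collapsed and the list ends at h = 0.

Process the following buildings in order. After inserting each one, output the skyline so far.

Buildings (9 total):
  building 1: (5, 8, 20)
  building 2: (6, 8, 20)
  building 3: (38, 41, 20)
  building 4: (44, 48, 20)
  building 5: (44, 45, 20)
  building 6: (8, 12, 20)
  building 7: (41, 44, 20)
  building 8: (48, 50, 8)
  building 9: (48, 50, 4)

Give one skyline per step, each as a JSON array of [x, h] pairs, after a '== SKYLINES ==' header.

== SKYLINES ==
[[5,20],[8,0]]
[[5,20],[8,0]]
[[5,20],[8,0],[38,20],[41,0]]
[[5,20],[8,0],[38,20],[41,0],[44,20],[48,0]]
[[5,20],[8,0],[38,20],[41,0],[44,20],[48,0]]
[[5,20],[12,0],[38,20],[41,0],[44,20],[48,0]]
[[5,20],[12,0],[38,20],[48,0]]
[[5,20],[12,0],[38,20],[48,8],[50,0]]
[[5,20],[12,0],[38,20],[48,8],[50,0]]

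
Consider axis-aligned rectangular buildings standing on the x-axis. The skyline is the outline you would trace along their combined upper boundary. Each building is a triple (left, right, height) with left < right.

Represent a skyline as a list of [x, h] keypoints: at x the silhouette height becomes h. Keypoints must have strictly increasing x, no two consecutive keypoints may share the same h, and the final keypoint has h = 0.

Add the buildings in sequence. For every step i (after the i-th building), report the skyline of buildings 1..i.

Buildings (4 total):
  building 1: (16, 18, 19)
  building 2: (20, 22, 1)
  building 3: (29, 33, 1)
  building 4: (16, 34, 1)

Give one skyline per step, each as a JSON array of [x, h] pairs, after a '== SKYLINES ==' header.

== SKYLINES ==
[[16,19],[18,0]]
[[16,19],[18,0],[20,1],[22,0]]
[[16,19],[18,0],[20,1],[22,0],[29,1],[33,0]]
[[16,19],[18,1],[34,0]]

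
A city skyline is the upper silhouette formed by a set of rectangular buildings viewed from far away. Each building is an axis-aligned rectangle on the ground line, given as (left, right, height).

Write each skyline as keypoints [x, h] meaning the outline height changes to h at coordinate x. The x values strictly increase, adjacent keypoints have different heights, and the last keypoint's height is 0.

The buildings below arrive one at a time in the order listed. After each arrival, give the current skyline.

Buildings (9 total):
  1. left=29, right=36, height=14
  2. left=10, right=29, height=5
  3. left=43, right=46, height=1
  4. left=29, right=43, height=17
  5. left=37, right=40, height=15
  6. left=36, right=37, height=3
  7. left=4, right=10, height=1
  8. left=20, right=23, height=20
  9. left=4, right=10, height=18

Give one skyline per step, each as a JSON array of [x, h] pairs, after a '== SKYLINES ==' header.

== SKYLINES ==
[[29,14],[36,0]]
[[10,5],[29,14],[36,0]]
[[10,5],[29,14],[36,0],[43,1],[46,0]]
[[10,5],[29,17],[43,1],[46,0]]
[[10,5],[29,17],[43,1],[46,0]]
[[10,5],[29,17],[43,1],[46,0]]
[[4,1],[10,5],[29,17],[43,1],[46,0]]
[[4,1],[10,5],[20,20],[23,5],[29,17],[43,1],[46,0]]
[[4,18],[10,5],[20,20],[23,5],[29,17],[43,1],[46,0]]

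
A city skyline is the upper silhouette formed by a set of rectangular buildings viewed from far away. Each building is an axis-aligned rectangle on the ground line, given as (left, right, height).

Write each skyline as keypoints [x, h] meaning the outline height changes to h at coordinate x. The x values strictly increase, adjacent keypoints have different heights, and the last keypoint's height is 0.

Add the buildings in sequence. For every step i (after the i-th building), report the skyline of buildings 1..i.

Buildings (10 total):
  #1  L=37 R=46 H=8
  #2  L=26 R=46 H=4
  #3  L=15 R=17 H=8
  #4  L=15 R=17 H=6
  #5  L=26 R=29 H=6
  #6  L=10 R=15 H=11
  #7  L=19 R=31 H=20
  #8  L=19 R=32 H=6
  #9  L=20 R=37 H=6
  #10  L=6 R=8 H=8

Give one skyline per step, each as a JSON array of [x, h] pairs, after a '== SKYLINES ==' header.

== SKYLINES ==
[[37,8],[46,0]]
[[26,4],[37,8],[46,0]]
[[15,8],[17,0],[26,4],[37,8],[46,0]]
[[15,8],[17,0],[26,4],[37,8],[46,0]]
[[15,8],[17,0],[26,6],[29,4],[37,8],[46,0]]
[[10,11],[15,8],[17,0],[26,6],[29,4],[37,8],[46,0]]
[[10,11],[15,8],[17,0],[19,20],[31,4],[37,8],[46,0]]
[[10,11],[15,8],[17,0],[19,20],[31,6],[32,4],[37,8],[46,0]]
[[10,11],[15,8],[17,0],[19,20],[31,6],[37,8],[46,0]]
[[6,8],[8,0],[10,11],[15,8],[17,0],[19,20],[31,6],[37,8],[46,0]]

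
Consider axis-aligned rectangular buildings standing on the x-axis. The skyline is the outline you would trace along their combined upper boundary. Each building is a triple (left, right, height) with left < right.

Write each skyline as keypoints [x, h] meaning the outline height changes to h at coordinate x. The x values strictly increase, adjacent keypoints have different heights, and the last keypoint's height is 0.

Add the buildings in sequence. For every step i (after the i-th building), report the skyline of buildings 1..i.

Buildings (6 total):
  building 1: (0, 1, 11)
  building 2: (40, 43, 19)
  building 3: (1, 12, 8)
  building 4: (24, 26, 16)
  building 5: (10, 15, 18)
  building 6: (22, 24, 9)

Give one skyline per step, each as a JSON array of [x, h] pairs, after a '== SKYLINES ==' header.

== SKYLINES ==
[[0,11],[1,0]]
[[0,11],[1,0],[40,19],[43,0]]
[[0,11],[1,8],[12,0],[40,19],[43,0]]
[[0,11],[1,8],[12,0],[24,16],[26,0],[40,19],[43,0]]
[[0,11],[1,8],[10,18],[15,0],[24,16],[26,0],[40,19],[43,0]]
[[0,11],[1,8],[10,18],[15,0],[22,9],[24,16],[26,0],[40,19],[43,0]]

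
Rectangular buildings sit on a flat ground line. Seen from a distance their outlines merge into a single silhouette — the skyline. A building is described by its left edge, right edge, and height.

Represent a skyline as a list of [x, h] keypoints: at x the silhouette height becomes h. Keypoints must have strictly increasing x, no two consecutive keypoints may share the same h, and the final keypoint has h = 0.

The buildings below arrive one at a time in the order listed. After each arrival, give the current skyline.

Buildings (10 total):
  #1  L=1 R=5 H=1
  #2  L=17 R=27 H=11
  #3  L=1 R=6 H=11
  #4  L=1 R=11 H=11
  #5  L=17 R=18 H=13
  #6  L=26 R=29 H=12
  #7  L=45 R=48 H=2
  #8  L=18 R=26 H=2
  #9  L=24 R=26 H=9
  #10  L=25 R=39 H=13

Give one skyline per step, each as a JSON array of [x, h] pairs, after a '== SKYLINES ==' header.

== SKYLINES ==
[[1,1],[5,0]]
[[1,1],[5,0],[17,11],[27,0]]
[[1,11],[6,0],[17,11],[27,0]]
[[1,11],[11,0],[17,11],[27,0]]
[[1,11],[11,0],[17,13],[18,11],[27,0]]
[[1,11],[11,0],[17,13],[18,11],[26,12],[29,0]]
[[1,11],[11,0],[17,13],[18,11],[26,12],[29,0],[45,2],[48,0]]
[[1,11],[11,0],[17,13],[18,11],[26,12],[29,0],[45,2],[48,0]]
[[1,11],[11,0],[17,13],[18,11],[26,12],[29,0],[45,2],[48,0]]
[[1,11],[11,0],[17,13],[18,11],[25,13],[39,0],[45,2],[48,0]]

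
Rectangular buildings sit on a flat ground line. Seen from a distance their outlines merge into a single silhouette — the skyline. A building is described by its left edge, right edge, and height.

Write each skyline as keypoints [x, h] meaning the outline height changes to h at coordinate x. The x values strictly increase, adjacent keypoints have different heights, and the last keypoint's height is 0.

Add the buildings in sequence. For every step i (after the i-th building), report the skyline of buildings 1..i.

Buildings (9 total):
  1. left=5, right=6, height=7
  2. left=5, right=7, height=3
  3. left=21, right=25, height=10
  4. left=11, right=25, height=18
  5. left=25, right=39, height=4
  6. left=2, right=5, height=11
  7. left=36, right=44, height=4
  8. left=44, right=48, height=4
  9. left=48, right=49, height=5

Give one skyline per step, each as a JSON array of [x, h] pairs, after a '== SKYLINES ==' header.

== SKYLINES ==
[[5,7],[6,0]]
[[5,7],[6,3],[7,0]]
[[5,7],[6,3],[7,0],[21,10],[25,0]]
[[5,7],[6,3],[7,0],[11,18],[25,0]]
[[5,7],[6,3],[7,0],[11,18],[25,4],[39,0]]
[[2,11],[5,7],[6,3],[7,0],[11,18],[25,4],[39,0]]
[[2,11],[5,7],[6,3],[7,0],[11,18],[25,4],[44,0]]
[[2,11],[5,7],[6,3],[7,0],[11,18],[25,4],[48,0]]
[[2,11],[5,7],[6,3],[7,0],[11,18],[25,4],[48,5],[49,0]]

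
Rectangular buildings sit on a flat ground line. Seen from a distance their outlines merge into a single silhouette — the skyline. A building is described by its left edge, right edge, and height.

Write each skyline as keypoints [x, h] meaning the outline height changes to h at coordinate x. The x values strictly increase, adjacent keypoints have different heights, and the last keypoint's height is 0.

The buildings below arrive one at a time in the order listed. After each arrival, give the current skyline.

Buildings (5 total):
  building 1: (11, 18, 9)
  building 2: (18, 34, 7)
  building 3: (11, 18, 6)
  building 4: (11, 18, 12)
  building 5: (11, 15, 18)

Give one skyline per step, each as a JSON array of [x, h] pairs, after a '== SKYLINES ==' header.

== SKYLINES ==
[[11,9],[18,0]]
[[11,9],[18,7],[34,0]]
[[11,9],[18,7],[34,0]]
[[11,12],[18,7],[34,0]]
[[11,18],[15,12],[18,7],[34,0]]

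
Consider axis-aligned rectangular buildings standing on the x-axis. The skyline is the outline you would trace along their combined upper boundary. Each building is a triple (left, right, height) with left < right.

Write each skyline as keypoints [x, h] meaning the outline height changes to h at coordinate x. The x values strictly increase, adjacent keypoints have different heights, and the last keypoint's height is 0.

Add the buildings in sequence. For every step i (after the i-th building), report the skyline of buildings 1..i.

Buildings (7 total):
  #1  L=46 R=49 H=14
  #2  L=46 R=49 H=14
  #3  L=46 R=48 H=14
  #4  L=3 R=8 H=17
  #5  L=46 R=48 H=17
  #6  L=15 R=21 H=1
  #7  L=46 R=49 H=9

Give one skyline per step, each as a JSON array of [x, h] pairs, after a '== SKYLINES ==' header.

== SKYLINES ==
[[46,14],[49,0]]
[[46,14],[49,0]]
[[46,14],[49,0]]
[[3,17],[8,0],[46,14],[49,0]]
[[3,17],[8,0],[46,17],[48,14],[49,0]]
[[3,17],[8,0],[15,1],[21,0],[46,17],[48,14],[49,0]]
[[3,17],[8,0],[15,1],[21,0],[46,17],[48,14],[49,0]]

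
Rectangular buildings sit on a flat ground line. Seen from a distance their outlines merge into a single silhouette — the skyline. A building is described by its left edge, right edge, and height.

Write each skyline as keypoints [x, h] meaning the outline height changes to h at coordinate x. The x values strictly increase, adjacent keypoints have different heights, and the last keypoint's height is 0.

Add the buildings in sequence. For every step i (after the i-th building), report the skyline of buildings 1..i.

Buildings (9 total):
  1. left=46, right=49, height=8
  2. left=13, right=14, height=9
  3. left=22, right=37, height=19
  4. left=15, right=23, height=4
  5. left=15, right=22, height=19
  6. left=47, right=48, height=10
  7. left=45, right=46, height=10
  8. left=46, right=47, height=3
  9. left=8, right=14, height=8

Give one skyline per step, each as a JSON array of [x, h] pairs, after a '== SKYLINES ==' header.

== SKYLINES ==
[[46,8],[49,0]]
[[13,9],[14,0],[46,8],[49,0]]
[[13,9],[14,0],[22,19],[37,0],[46,8],[49,0]]
[[13,9],[14,0],[15,4],[22,19],[37,0],[46,8],[49,0]]
[[13,9],[14,0],[15,19],[37,0],[46,8],[49,0]]
[[13,9],[14,0],[15,19],[37,0],[46,8],[47,10],[48,8],[49,0]]
[[13,9],[14,0],[15,19],[37,0],[45,10],[46,8],[47,10],[48,8],[49,0]]
[[13,9],[14,0],[15,19],[37,0],[45,10],[46,8],[47,10],[48,8],[49,0]]
[[8,8],[13,9],[14,0],[15,19],[37,0],[45,10],[46,8],[47,10],[48,8],[49,0]]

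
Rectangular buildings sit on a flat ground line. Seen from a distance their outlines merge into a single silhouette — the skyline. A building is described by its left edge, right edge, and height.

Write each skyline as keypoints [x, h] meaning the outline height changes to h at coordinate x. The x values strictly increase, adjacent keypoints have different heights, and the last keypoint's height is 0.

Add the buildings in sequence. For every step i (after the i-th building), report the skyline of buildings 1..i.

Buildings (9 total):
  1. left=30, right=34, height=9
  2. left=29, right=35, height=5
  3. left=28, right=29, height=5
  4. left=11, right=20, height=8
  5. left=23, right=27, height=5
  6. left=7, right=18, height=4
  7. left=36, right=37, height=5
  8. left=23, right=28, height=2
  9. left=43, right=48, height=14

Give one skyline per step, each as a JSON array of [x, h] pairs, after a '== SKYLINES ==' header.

== SKYLINES ==
[[30,9],[34,0]]
[[29,5],[30,9],[34,5],[35,0]]
[[28,5],[30,9],[34,5],[35,0]]
[[11,8],[20,0],[28,5],[30,9],[34,5],[35,0]]
[[11,8],[20,0],[23,5],[27,0],[28,5],[30,9],[34,5],[35,0]]
[[7,4],[11,8],[20,0],[23,5],[27,0],[28,5],[30,9],[34,5],[35,0]]
[[7,4],[11,8],[20,0],[23,5],[27,0],[28,5],[30,9],[34,5],[35,0],[36,5],[37,0]]
[[7,4],[11,8],[20,0],[23,5],[27,2],[28,5],[30,9],[34,5],[35,0],[36,5],[37,0]]
[[7,4],[11,8],[20,0],[23,5],[27,2],[28,5],[30,9],[34,5],[35,0],[36,5],[37,0],[43,14],[48,0]]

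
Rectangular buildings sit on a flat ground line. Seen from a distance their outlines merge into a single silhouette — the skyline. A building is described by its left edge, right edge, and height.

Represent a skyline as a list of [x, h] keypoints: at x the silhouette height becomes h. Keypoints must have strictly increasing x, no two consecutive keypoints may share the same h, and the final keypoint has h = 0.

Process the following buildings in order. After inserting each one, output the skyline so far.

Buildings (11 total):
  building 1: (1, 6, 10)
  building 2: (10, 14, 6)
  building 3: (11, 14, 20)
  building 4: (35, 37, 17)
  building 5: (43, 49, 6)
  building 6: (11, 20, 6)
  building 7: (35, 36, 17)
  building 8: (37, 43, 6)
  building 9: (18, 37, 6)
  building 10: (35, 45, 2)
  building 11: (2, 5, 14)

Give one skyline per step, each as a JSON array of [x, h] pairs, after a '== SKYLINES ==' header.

== SKYLINES ==
[[1,10],[6,0]]
[[1,10],[6,0],[10,6],[14,0]]
[[1,10],[6,0],[10,6],[11,20],[14,0]]
[[1,10],[6,0],[10,6],[11,20],[14,0],[35,17],[37,0]]
[[1,10],[6,0],[10,6],[11,20],[14,0],[35,17],[37,0],[43,6],[49,0]]
[[1,10],[6,0],[10,6],[11,20],[14,6],[20,0],[35,17],[37,0],[43,6],[49,0]]
[[1,10],[6,0],[10,6],[11,20],[14,6],[20,0],[35,17],[37,0],[43,6],[49,0]]
[[1,10],[6,0],[10,6],[11,20],[14,6],[20,0],[35,17],[37,6],[49,0]]
[[1,10],[6,0],[10,6],[11,20],[14,6],[35,17],[37,6],[49,0]]
[[1,10],[6,0],[10,6],[11,20],[14,6],[35,17],[37,6],[49,0]]
[[1,10],[2,14],[5,10],[6,0],[10,6],[11,20],[14,6],[35,17],[37,6],[49,0]]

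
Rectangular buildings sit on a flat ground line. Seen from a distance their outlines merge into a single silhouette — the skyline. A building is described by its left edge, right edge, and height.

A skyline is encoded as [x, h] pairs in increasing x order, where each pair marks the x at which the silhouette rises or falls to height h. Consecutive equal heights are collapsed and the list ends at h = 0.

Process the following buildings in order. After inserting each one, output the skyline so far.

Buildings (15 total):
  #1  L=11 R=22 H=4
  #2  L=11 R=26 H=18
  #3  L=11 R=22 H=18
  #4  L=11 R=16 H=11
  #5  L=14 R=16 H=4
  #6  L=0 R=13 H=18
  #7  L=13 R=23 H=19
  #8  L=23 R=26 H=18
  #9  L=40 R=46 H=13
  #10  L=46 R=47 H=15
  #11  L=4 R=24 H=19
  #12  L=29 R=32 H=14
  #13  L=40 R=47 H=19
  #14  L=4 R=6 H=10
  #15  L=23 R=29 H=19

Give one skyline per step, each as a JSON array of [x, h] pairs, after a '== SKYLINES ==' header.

== SKYLINES ==
[[11,4],[22,0]]
[[11,18],[26,0]]
[[11,18],[26,0]]
[[11,18],[26,0]]
[[11,18],[26,0]]
[[0,18],[26,0]]
[[0,18],[13,19],[23,18],[26,0]]
[[0,18],[13,19],[23,18],[26,0]]
[[0,18],[13,19],[23,18],[26,0],[40,13],[46,0]]
[[0,18],[13,19],[23,18],[26,0],[40,13],[46,15],[47,0]]
[[0,18],[4,19],[24,18],[26,0],[40,13],[46,15],[47,0]]
[[0,18],[4,19],[24,18],[26,0],[29,14],[32,0],[40,13],[46,15],[47,0]]
[[0,18],[4,19],[24,18],[26,0],[29,14],[32,0],[40,19],[47,0]]
[[0,18],[4,19],[24,18],[26,0],[29,14],[32,0],[40,19],[47,0]]
[[0,18],[4,19],[29,14],[32,0],[40,19],[47,0]]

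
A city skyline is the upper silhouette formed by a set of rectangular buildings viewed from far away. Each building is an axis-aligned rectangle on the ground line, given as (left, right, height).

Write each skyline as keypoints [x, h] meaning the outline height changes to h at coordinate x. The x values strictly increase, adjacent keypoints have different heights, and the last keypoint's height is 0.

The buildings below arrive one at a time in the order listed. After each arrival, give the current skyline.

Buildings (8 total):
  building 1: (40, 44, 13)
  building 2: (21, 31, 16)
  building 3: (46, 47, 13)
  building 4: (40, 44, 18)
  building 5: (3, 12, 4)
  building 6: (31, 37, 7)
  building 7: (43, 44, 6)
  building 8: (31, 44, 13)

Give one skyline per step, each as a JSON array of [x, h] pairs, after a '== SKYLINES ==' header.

== SKYLINES ==
[[40,13],[44,0]]
[[21,16],[31,0],[40,13],[44,0]]
[[21,16],[31,0],[40,13],[44,0],[46,13],[47,0]]
[[21,16],[31,0],[40,18],[44,0],[46,13],[47,0]]
[[3,4],[12,0],[21,16],[31,0],[40,18],[44,0],[46,13],[47,0]]
[[3,4],[12,0],[21,16],[31,7],[37,0],[40,18],[44,0],[46,13],[47,0]]
[[3,4],[12,0],[21,16],[31,7],[37,0],[40,18],[44,0],[46,13],[47,0]]
[[3,4],[12,0],[21,16],[31,13],[40,18],[44,0],[46,13],[47,0]]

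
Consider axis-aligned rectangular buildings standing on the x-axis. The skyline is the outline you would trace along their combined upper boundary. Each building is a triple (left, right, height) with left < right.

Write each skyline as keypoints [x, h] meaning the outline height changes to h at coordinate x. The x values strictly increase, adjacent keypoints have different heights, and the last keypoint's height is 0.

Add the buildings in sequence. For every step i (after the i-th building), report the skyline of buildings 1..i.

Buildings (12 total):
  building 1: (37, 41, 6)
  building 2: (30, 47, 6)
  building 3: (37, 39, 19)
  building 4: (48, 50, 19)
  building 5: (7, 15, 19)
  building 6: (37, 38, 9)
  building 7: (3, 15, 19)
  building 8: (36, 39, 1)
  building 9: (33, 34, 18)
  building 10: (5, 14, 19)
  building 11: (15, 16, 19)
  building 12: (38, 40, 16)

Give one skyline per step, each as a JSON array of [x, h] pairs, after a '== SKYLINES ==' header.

== SKYLINES ==
[[37,6],[41,0]]
[[30,6],[47,0]]
[[30,6],[37,19],[39,6],[47,0]]
[[30,6],[37,19],[39,6],[47,0],[48,19],[50,0]]
[[7,19],[15,0],[30,6],[37,19],[39,6],[47,0],[48,19],[50,0]]
[[7,19],[15,0],[30,6],[37,19],[39,6],[47,0],[48,19],[50,0]]
[[3,19],[15,0],[30,6],[37,19],[39,6],[47,0],[48,19],[50,0]]
[[3,19],[15,0],[30,6],[37,19],[39,6],[47,0],[48,19],[50,0]]
[[3,19],[15,0],[30,6],[33,18],[34,6],[37,19],[39,6],[47,0],[48,19],[50,0]]
[[3,19],[15,0],[30,6],[33,18],[34,6],[37,19],[39,6],[47,0],[48,19],[50,0]]
[[3,19],[16,0],[30,6],[33,18],[34,6],[37,19],[39,6],[47,0],[48,19],[50,0]]
[[3,19],[16,0],[30,6],[33,18],[34,6],[37,19],[39,16],[40,6],[47,0],[48,19],[50,0]]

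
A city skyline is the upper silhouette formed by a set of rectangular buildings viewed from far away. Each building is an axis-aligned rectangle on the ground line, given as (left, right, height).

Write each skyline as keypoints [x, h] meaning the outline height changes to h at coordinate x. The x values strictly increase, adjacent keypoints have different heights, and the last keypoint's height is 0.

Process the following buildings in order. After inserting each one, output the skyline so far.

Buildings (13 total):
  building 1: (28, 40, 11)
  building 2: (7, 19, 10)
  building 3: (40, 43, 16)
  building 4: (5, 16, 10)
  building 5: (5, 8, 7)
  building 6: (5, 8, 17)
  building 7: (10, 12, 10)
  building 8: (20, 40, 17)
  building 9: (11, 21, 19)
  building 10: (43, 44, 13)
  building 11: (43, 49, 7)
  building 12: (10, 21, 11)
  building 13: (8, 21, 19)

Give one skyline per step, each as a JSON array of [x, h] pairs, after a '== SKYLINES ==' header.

== SKYLINES ==
[[28,11],[40,0]]
[[7,10],[19,0],[28,11],[40,0]]
[[7,10],[19,0],[28,11],[40,16],[43,0]]
[[5,10],[19,0],[28,11],[40,16],[43,0]]
[[5,10],[19,0],[28,11],[40,16],[43,0]]
[[5,17],[8,10],[19,0],[28,11],[40,16],[43,0]]
[[5,17],[8,10],[19,0],[28,11],[40,16],[43,0]]
[[5,17],[8,10],[19,0],[20,17],[40,16],[43,0]]
[[5,17],[8,10],[11,19],[21,17],[40,16],[43,0]]
[[5,17],[8,10],[11,19],[21,17],[40,16],[43,13],[44,0]]
[[5,17],[8,10],[11,19],[21,17],[40,16],[43,13],[44,7],[49,0]]
[[5,17],[8,10],[10,11],[11,19],[21,17],[40,16],[43,13],[44,7],[49,0]]
[[5,17],[8,19],[21,17],[40,16],[43,13],[44,7],[49,0]]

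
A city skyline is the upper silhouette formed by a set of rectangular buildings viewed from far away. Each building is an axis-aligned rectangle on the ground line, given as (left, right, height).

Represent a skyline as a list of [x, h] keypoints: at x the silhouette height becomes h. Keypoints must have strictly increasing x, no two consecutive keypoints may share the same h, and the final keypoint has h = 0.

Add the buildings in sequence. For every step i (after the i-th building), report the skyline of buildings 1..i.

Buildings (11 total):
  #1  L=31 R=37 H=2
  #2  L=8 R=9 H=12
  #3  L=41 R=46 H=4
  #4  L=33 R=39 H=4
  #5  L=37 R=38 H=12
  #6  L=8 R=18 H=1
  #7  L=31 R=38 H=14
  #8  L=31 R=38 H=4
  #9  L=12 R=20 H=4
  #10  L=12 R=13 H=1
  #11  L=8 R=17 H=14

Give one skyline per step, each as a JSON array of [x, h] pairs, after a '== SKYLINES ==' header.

== SKYLINES ==
[[31,2],[37,0]]
[[8,12],[9,0],[31,2],[37,0]]
[[8,12],[9,0],[31,2],[37,0],[41,4],[46,0]]
[[8,12],[9,0],[31,2],[33,4],[39,0],[41,4],[46,0]]
[[8,12],[9,0],[31,2],[33,4],[37,12],[38,4],[39,0],[41,4],[46,0]]
[[8,12],[9,1],[18,0],[31,2],[33,4],[37,12],[38,4],[39,0],[41,4],[46,0]]
[[8,12],[9,1],[18,0],[31,14],[38,4],[39,0],[41,4],[46,0]]
[[8,12],[9,1],[18,0],[31,14],[38,4],[39,0],[41,4],[46,0]]
[[8,12],[9,1],[12,4],[20,0],[31,14],[38,4],[39,0],[41,4],[46,0]]
[[8,12],[9,1],[12,4],[20,0],[31,14],[38,4],[39,0],[41,4],[46,0]]
[[8,14],[17,4],[20,0],[31,14],[38,4],[39,0],[41,4],[46,0]]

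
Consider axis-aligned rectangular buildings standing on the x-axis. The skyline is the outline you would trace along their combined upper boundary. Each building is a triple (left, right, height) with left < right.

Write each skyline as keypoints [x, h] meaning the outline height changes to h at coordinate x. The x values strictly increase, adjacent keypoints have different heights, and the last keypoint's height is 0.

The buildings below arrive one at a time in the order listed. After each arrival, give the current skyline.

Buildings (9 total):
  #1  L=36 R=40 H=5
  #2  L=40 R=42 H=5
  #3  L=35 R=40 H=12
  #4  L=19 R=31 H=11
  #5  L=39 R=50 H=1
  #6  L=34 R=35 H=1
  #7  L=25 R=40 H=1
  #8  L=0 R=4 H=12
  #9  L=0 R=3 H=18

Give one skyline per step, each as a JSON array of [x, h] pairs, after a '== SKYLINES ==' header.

== SKYLINES ==
[[36,5],[40,0]]
[[36,5],[42,0]]
[[35,12],[40,5],[42,0]]
[[19,11],[31,0],[35,12],[40,5],[42,0]]
[[19,11],[31,0],[35,12],[40,5],[42,1],[50,0]]
[[19,11],[31,0],[34,1],[35,12],[40,5],[42,1],[50,0]]
[[19,11],[31,1],[35,12],[40,5],[42,1],[50,0]]
[[0,12],[4,0],[19,11],[31,1],[35,12],[40,5],[42,1],[50,0]]
[[0,18],[3,12],[4,0],[19,11],[31,1],[35,12],[40,5],[42,1],[50,0]]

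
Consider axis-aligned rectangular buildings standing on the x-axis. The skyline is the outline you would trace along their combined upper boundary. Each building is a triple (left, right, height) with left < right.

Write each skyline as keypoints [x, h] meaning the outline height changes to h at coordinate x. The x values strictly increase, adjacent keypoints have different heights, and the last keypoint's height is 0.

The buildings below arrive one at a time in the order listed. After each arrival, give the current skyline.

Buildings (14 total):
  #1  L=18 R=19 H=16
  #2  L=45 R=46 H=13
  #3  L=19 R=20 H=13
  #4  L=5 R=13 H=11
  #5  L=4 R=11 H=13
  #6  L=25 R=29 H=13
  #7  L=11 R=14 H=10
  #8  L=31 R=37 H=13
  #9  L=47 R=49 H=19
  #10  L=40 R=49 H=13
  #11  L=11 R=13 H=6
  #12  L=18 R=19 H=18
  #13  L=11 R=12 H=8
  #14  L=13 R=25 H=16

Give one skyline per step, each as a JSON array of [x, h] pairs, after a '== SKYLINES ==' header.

== SKYLINES ==
[[18,16],[19,0]]
[[18,16],[19,0],[45,13],[46,0]]
[[18,16],[19,13],[20,0],[45,13],[46,0]]
[[5,11],[13,0],[18,16],[19,13],[20,0],[45,13],[46,0]]
[[4,13],[11,11],[13,0],[18,16],[19,13],[20,0],[45,13],[46,0]]
[[4,13],[11,11],[13,0],[18,16],[19,13],[20,0],[25,13],[29,0],[45,13],[46,0]]
[[4,13],[11,11],[13,10],[14,0],[18,16],[19,13],[20,0],[25,13],[29,0],[45,13],[46,0]]
[[4,13],[11,11],[13,10],[14,0],[18,16],[19,13],[20,0],[25,13],[29,0],[31,13],[37,0],[45,13],[46,0]]
[[4,13],[11,11],[13,10],[14,0],[18,16],[19,13],[20,0],[25,13],[29,0],[31,13],[37,0],[45,13],[46,0],[47,19],[49,0]]
[[4,13],[11,11],[13,10],[14,0],[18,16],[19,13],[20,0],[25,13],[29,0],[31,13],[37,0],[40,13],[47,19],[49,0]]
[[4,13],[11,11],[13,10],[14,0],[18,16],[19,13],[20,0],[25,13],[29,0],[31,13],[37,0],[40,13],[47,19],[49,0]]
[[4,13],[11,11],[13,10],[14,0],[18,18],[19,13],[20,0],[25,13],[29,0],[31,13],[37,0],[40,13],[47,19],[49,0]]
[[4,13],[11,11],[13,10],[14,0],[18,18],[19,13],[20,0],[25,13],[29,0],[31,13],[37,0],[40,13],[47,19],[49,0]]
[[4,13],[11,11],[13,16],[18,18],[19,16],[25,13],[29,0],[31,13],[37,0],[40,13],[47,19],[49,0]]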